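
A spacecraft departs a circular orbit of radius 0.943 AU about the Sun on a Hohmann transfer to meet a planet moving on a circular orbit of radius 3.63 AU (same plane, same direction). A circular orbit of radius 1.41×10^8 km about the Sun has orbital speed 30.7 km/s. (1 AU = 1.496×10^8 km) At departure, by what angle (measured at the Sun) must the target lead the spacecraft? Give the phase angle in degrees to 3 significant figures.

φ = 90.0°

From the circular-orbit relation v² = μ/r at r = 1.41×10^8 km: μ = v²r = (30.7)² × 1.41×10^8 = 1.32891×10^11 km³/s².
In km: r₁ = 0.943 × 1.496×10^8 = 1.410728×10^8 km; r₂ = 3.63 × 1.496×10^8 = 5.43048×10^8 km.
Semi-major axis of the transfer orbit: a_t = (1.410728×10^8 + 5.43048×10^8)/2 = 3.420604×10^8 km.
The half-period of the transfer ellipse is t = π√(a_t³/μ) = 5.45200×10^7 s.
The target's mean motion on its circular orbit is ω₂ = √(μ/r₂³) = 2.88065×10^-8 rad/s.
Angle swept by the target during transfer: ω₂·t = 1.5705 rad = 89.98°.
Arrival is 180° from departure on the ellipse, so φ = 180° − 89.98° = 90.0°.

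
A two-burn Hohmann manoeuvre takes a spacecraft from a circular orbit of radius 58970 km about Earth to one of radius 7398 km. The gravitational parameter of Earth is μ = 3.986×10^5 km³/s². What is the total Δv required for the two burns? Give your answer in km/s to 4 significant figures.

Semi-major axis of the transfer orbit: a_t = (58970 + 7398)/2 = 33184 km.
Circular speed at r₁: v₁ = √(μ/r₁) = √(3.986×10^5/58970) = 2.600 km/s.
Transfer-orbit speed at r₁ (vis-viva): v_a = √[μ(2/r₁ − 1/a_t)] = 1.228 km/s.
First burn Δv₁ = |v_a − v₁| = 1.372 km/s.
At r₂, v₂ = √(μ/r₂) = 7.340 km/s.
Transfer-orbit speed at r₂: v_p = √[μ(2/r₂ − 1/a_t)] = 9.785 km/s.
Second burn Δv₂ = |v₂ − v_p| = 2.445 km/s.
Total Δv = Δv₁ + Δv₂ = 3.817 km/s.

Δv = 3.817 km/s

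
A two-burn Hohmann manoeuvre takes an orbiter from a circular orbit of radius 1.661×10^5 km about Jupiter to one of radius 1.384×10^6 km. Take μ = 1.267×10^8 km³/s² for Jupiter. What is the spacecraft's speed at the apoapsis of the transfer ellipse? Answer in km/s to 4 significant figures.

v = 4.429 km/s

Transfer-ellipse semi-major axis a_t = (r₁ + r₂)/2 = (1.661×10^5 + 1.384×10^6)/2 = 7.7505×10^5 km.
At apoapsis, r = 1.384×10^6 km.
From the vis-viva equation, v = √[μ(2/r − 1/a_t)] = 4.429 km/s.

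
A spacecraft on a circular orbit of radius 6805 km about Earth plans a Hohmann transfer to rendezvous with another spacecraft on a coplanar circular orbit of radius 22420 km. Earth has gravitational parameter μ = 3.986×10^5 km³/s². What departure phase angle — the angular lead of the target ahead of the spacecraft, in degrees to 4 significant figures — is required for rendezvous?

Semi-major axis of the transfer orbit: a_t = (6805 + 22420)/2 = 14612.5 km.
Transfer time t = π√(a_t³/μ) = 8790 s.
The target's mean motion on its circular orbit is ω₂ = √(μ/r₂³) = 1.881×10^-4 rad/s.
Angle swept by the target during transfer: ω₂·t = 1.653 rad = 94.71°.
The spacecraft traverses 180° on the transfer ellipse, so the target must lead by 180° − 94.71° = 85.29°.

φ = 85.29°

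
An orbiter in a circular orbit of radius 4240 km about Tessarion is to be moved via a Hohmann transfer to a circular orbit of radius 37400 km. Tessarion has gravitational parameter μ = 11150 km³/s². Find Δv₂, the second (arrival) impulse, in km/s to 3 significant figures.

Transfer-ellipse semi-major axis a_t = (r₁ + r₂)/2 = (4240 + 37400)/2 = 20820 km.
On the circular orbit at r = 37400 km, v_c = √(μ/r) = 0.5460 km/s.
Vis-viva on the transfer ellipse at r = 37400 km gives v_t = √[μ(2/r − 1/a_t)] = 0.2464 km/s.
Δv₂ = |v_t − v_c| = |0.2464 − 0.5460| = 0.2996 km/s.

Δv₂ = 0.300 km/s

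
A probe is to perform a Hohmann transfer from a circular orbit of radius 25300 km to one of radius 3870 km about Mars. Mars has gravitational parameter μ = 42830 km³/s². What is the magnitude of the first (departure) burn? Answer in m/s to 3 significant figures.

Semi-major axis of the transfer orbit: a_t = (25300 + 3870)/2 = 14585 km.
On the circular orbit at r = 25300 km, v_c = √(μ/r) = 1.3011 km/s.
Vis-viva on the transfer ellipse at r = 25300 km gives v_t = √[μ(2/r − 1/a_t)] = 0.67022 km/s.
Δv₁ = |v_t − v_c| = |0.67022 − 1.3011| = 0.6309 km/s.

Δv₁ = 631 m/s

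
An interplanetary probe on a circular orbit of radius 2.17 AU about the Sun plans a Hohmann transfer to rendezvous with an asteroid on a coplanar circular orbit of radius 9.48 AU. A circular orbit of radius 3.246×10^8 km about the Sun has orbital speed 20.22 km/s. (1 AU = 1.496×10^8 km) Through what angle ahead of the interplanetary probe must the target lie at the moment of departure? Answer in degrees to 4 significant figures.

From the circular-orbit relation v² = μ/r at r = 3.246×10^8 km: μ = v²r = (20.22)² × 3.246×10^8 = 1.32712×10^11 km³/s².
In km: r₁ = 2.17 × 1.496×10^8 = 3.24632×10^8 km; r₂ = 9.48 × 1.496×10^8 = 1.418208×10^9 km.
Semi-major axis of the transfer orbit: a_t = (3.24632×10^8 + 1.418208×10^9)/2 = 8.7142×10^8 km.
Transfer time t = π√(a_t³/μ) = 2.21838×10^8 s.
The target's mean motion on its circular orbit is ω₂ = √(μ/r₂³) = 6.82096×10^-9 rad/s.
Angle swept by the target during transfer: ω₂·t = 1.51315 rad = 86.70°.
The interplanetary probe traverses 180° on the transfer ellipse, so the target must lead by 180° − 86.70° = 93.30°.

φ = 93.30°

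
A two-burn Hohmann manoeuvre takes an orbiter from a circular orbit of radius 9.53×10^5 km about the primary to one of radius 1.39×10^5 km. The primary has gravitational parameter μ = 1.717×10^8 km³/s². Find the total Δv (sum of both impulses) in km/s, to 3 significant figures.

Transfer-ellipse semi-major axis a_t = (r₁ + r₂)/2 = (9.530×10^5 + 1.390×10^5)/2 = 5.460×10^5 km.
At r₁ the circular-orbit speed is v₁ = √(μ/r₁) = 13.4227 km/s.
Transfer-orbit speed at r₁ (v² = μ(2/r − 1/a)): v_a = √[μ(2/r₁ − 1/a_t)] = 6.77251 km/s.
First burn Δv₁ = |v_a − v₁| = 6.650 km/s.
Circular speed at r₂: v₂ = √(μ/r₂) = 35.146 km/s.
Transfer-orbit speed at r₂: v_p = √[μ(2/r₂ − 1/a_t)] = 46.433 km/s.
Second burn Δv₂ = |v₂ − v_p| = 11.29 km/s.
Total Δv = Δv₁ + Δv₂ = 17.94 km/s.

Δv = 17.9 km/s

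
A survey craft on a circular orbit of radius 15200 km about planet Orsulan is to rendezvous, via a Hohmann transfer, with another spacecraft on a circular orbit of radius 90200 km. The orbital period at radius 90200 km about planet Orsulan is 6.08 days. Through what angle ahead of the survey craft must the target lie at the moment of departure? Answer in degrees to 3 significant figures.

φ = 99.6°

From Kepler's third law T² = 4π²r³/μ at r = 90200 km, T = 6.08 days = 6.08 × 86400 s = 5.25312×10^5 s: μ = 4π²r³/T² = 1.04989×10^5 km³/s².
Semi-major axis of the transfer orbit: a_t = (15200 + 90200)/2 = 52700 km.
Transfer time t = π√(a_t³/μ) = 1.173×10^5 s.
Target angular speed ω₂ = √(μ/r₂³) = 1.196×10^-5 rad/s.
Angle swept by the target during transfer: ω₂·t = 1.403 rad = 80.39°.
Arrival is 180° from departure on the ellipse, so φ = 180° − 80.39° = 99.6°.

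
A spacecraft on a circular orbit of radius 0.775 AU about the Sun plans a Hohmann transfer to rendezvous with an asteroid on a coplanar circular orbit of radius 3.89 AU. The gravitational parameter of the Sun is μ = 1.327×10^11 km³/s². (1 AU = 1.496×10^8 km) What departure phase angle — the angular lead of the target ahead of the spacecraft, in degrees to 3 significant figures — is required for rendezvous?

φ = 96.4°

In km: r₁ = 0.775 × 1.496×10^8 = 1.1594×10^8 km; r₂ = 3.89 × 1.496×10^8 = 5.81944×10^8 km.
The Hohmann ellipse has a_t = (r₁ + r₂)/2 = 3.48942×10^8 km.
The half-period of the transfer ellipse is t = π√(a_t³/μ) = 5.6214×10^7 s.
Target angular speed ω₂ = √(μ/r₂³) = 2.5949×10^-8 rad/s.
Angle swept by the target during transfer: ω₂·t = 1.4587 rad = 83.58°.
The spacecraft traverses 180° on the transfer ellipse, so the target must lead by 180° − 83.58° = 96.4°.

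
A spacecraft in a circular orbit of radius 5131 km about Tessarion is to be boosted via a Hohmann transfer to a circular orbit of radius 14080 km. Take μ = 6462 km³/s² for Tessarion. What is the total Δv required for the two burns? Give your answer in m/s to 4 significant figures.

Semi-major axis of the transfer orbit: a_t = (5131 + 14080)/2 = 9605.5 km.
At r₁ the circular-orbit speed is v₁ = √(μ/r₁) = 1.1222 km/s.
On the transfer ellipse at r₁, vis-viva gives v_p = √[μ(2/r₁ − 1/a_t)] = 1.3587 km/s.
First burn Δv₁ = |v_p − v₁| = 0.2365 km/s.
At r₂, v₂ = √(μ/r₂) = 0.67746 km/s.
Transfer-orbit speed at r₂: v_a = √[μ(2/r₂ − 1/a_t)] = 0.49513 km/s.
Second burn Δv₂ = |v₂ − v_a| = 0.1823 km/s.
Δv = Δv₁ + Δv₂ = 0.2365 + 0.1823 = 0.4188 km/s.

Δv = 418.8 m/s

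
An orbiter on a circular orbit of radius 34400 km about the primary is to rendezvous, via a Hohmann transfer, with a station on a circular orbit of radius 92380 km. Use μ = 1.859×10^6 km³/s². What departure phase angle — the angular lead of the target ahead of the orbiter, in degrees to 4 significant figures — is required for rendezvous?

Semi-major axis of the transfer orbit: a_t = (34400 + 92380)/2 = 63390 km.
The half-period of the transfer ellipse is t = π√(a_t³/μ) = 36774 s.
The target's mean motion on its circular orbit is ω₂ = √(μ/r₂³) = 4.8559×10^-5 rad/s.
Angle swept by the target during transfer: ω₂·t = 1.7857 rad = 102.31°.
Arrival is 180° from departure on the ellipse, so φ = 180° − 102.31° = 77.69°.

φ = 77.69°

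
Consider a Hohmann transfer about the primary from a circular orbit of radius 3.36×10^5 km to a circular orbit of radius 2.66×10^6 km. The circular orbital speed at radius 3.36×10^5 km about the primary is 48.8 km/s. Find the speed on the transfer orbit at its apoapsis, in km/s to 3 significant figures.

v = 8.21 km/s

From the circular-orbit relation v² = μ/r at r = 3.36×10^5 km: μ = v²r = (48.8)² × 3.36×10^5 = 8.00164×10^8 km³/s².
Transfer-ellipse semi-major axis a_t = (r₁ + r₂)/2 = (3.360×10^5 + 2.660×10^6)/2 = 1.498×10^6 km.
The apoapsis of the transfer ellipse is at r = 2.660×10^6 km.
Vis-viva: v = √[μ(2/r − 1/a_t)] = √[8.00164×10^8 × (2/2.660×10^6 − 1/1.498×10^6)] = 8.214 km/s.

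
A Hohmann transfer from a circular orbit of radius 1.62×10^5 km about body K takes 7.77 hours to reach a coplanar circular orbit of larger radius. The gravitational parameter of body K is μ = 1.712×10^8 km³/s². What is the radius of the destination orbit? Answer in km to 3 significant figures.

r₂ = 3.15×10^5 km

Transfer time t = 7.77 hours = 27972 s, and t = π√(a_t³/μ).
So a_t = (μ t²/π²)^(1/3) = (1.712×10^8 × (27972)² / π²)^(1/3) = 2.3853×10^5 km.
Since a_t = (r₁ + r₂)/2, r₂ = 2a_t − r₁ = 2×2.3853×10^5 − 1.620×10^5 = 3.1506×10^5 km.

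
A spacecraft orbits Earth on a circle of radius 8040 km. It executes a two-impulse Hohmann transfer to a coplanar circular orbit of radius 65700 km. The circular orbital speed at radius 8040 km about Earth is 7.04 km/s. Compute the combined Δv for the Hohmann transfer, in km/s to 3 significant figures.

Δv = 3.67 km/s

From the circular-orbit relation v² = μ/r at r = 8040 km: μ = v²r = (7.04)² × 8040 = 3.98475×10^5 km³/s².
Transfer-ellipse semi-major axis a_t = (r₁ + r₂)/2 = (8040 + 65700)/2 = 36870 km.
Circular speed at r₁: v₁ = √(μ/r₁) = √(3.98475×10^5/8040) = 7.0400 km/s.
On the transfer ellipse at r₁, vis-viva gives v_p = √[μ(2/r₁ − 1/a_t)] = 9.3976 km/s.
First burn Δv₁ = |v_p − v₁| = 2.3576 km/s.
At r₂, v₂ = √(μ/r₂) = 2.4627 km/s.
Transfer-orbit speed at r₂: v_a = √[μ(2/r₂ − 1/a_t)] = 1.1500 km/s.
Second burn Δv₂ = |v₂ − v_a| = 1.3127 km/s.
Total Δv = Δv₁ + Δv₂ = 3.670 km/s.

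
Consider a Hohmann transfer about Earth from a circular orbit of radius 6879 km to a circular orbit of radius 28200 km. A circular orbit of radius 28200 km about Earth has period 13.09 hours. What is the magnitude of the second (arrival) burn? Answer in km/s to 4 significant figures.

From Kepler's third law T² = 4π²r³/μ at r = 28200 km, T = 13.09 hours = 13.09 × 3600 s = 47124 s: μ = 4π²r³/T² = 3.98678×10^5 km³/s².
Transfer-ellipse semi-major axis a_t = (r₁ + r₂)/2 = (6879 + 28200)/2 = 17539.5 km.
On the circular orbit at r = 28200 km, v_c = √(μ/r) = 3.760 km/s.
Vis-viva on the transfer ellipse at r = 28200 km gives v_t = √[μ(2/r − 1/a_t)] = 2.355 km/s.
Δv₂ = |v_t − v_c| = |2.355 − 3.760| = 1.405 km/s.

Δv₂ = 1.405 km/s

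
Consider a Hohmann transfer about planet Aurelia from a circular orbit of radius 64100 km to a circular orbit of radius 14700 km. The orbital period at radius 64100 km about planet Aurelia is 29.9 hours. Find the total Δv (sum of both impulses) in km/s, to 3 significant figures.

From Kepler's third law T² = 4π²r³/μ at r = 64100 km, T = 29.9 hours = 29.9 × 3600 s = 1.0764×10^5 s: μ = 4π²r³/T² = 8.97401×10^5 km³/s².
The Hohmann ellipse has a_t = (r₁ + r₂)/2 = 39400 km.
Circular speed at r₁: v₁ = √(μ/r₁) = √(8.97401×10^5/64100) = 3.7417 km/s.
On the transfer ellipse at r₁, vis-viva equation gives v_a = √[μ(2/r₁ − 1/a_t)] = 2.2855 km/s.
First burn Δv₁ = |v_a − v₁| = 1.456 km/s.
Circular speed at r₂: v₂ = √(μ/r₂) = 7.813 km/s.
Transfer-orbit speed at r₂: v_p = √[μ(2/r₂ − 1/a_t)] = 9.966 km/s.
Second burn Δv₂ = |v₂ − v_p| = 2.153 km/s.
Total Δv = Δv₁ + Δv₂ = 3.609 km/s.

Δv = 3.61 km/s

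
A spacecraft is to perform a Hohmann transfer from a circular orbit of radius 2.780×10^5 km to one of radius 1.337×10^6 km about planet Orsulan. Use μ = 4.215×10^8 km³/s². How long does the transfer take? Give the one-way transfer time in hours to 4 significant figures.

Semi-major axis of the transfer orbit: a_t = (2.780×10^5 + 1.337×10^6)/2 = 8.075×10^5 km.
Transfer time t = π√(a_t³/μ) = π√((8.075×10^5)³ / 4.215×10^8) = 1.1104×10^5 s.
Converting: 1.1104×10^5 s ÷ 3600 s/hour = 30.84 hours.

t = 30.84 hours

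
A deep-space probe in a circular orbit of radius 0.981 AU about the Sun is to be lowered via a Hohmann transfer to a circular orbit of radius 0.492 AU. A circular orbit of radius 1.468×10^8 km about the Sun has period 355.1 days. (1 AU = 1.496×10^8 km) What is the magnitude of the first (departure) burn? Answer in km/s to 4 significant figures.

Δv₁ = 5.493 km/s

From Kepler's third law T² = 4π²r³/μ at r = 1.468×10^8 km, T = 355.1 days = 355.1 × 86400 s = 3.068064×10^7 s: μ = 4π²r³/T² = 1.32681×10^11 km³/s².
In km: r₁ = 0.981 × 1.496×10^8 = 1.467576×10^8 km; r₂ = 0.492 × 1.496×10^8 = 7.36032×10^7 km.
Semi-major axis of the transfer orbit: a_t = (1.467576×10^8 + 7.36032×10^7)/2 = 1.101804×10^8 km.
Circular speed at r = 1.467576×10^8 km: v_c = √(μ/r) = 30.068 km/s.
Vis-viva on the transfer ellipse at r = 1.467576×10^8 km gives v_t = √[μ(2/r − 1/a_t)] = 24.575 km/s.
Δv₁ = |v_t − v_c| = |24.575 − 30.068| = 5.493 km/s.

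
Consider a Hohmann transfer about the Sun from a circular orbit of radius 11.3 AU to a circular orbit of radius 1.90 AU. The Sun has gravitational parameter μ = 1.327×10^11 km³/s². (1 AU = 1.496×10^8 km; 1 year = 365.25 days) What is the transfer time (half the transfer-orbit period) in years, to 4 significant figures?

In km: r₁ = 11.3 × 1.496×10^8 = 1.69048×10^9 km; r₂ = 1.90 × 1.496×10^8 = 2.8424×10^8 km.
The Hohmann ellipse has a_t = (r₁ + r₂)/2 = 9.8736×10^8 km.
By Kepler's third law the transfer-orbit period is T = 2π√(a_t³/μ), so t = T/2 = 2.67564×10^8 s.
Converting: 2.67564×10^8 s ÷ 3.15576×10^7 s/year (365.25 × 86400) = 8.479 years.

t = 8.479 years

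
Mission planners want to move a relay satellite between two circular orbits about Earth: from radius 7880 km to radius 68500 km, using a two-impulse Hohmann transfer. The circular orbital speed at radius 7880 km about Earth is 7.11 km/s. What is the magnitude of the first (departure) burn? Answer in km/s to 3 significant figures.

From the circular-orbit relation v² = μ/r at r = 7880 km: μ = v²r = (7.11)² × 7880 = 3.98351×10^5 km³/s².
Transfer-ellipse semi-major axis a_t = (r₁ + r₂)/2 = (7880 + 68500)/2 = 38190 km.
On the circular orbit at r = 7880 km, v_c = √(μ/r) = 7.110 km/s.
Vis-viva on the transfer ellipse at r = 7880 km gives v_t = √[μ(2/r − 1/a_t)] = 9.522 km/s.
Δv₁ = |v_t − v_c| = |9.522 − 7.110| = 2.412 km/s.

Δv₁ = 2.41 km/s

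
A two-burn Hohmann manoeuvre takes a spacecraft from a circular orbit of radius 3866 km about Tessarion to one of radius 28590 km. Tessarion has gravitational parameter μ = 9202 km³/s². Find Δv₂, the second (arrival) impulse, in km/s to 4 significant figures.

The Hohmann ellipse has a_t = (r₁ + r₂)/2 = 16228 km.
Circular speed at r = 28590 km: v_c = √(μ/r) = 0.5673 km/s.
Transfer-orbit speed at the same r (vis-viva, a = a_t): v_t = √[μ(2/r − 1/a_t)] = 0.2769 km/s.
Δv₂ = |v_t − v_c| = |0.2769 − 0.5673| = 0.2904 km/s.

Δv₂ = 0.2904 km/s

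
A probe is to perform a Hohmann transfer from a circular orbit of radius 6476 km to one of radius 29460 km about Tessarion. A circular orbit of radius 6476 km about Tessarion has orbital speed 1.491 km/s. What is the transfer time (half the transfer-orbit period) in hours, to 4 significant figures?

t = 17.52 hours

From the circular-orbit relation v² = μ/r at r = 6476 km: μ = v²r = (1.491)² × 6476 = 14396.7 km³/s².
Semi-major axis of the transfer orbit: a_t = (6476 + 29460)/2 = 17968 km.
Half the transfer-orbit period gives t = π√(a_t³/μ) = 63060 s.
Converting: 63060 s ÷ 3600 s/hour = 17.52 hours.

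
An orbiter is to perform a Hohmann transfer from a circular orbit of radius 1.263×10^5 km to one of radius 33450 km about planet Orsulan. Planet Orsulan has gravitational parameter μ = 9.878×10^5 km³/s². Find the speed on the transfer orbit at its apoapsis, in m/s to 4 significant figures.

The Hohmann ellipse has a_t = (r₁ + r₂)/2 = 79875 km.
At apoapsis, r = 1.263×10^5 km.
Applying v² = μ(2/r − 1/a_t): v = 1.810 km/s.

v = 1810 m/s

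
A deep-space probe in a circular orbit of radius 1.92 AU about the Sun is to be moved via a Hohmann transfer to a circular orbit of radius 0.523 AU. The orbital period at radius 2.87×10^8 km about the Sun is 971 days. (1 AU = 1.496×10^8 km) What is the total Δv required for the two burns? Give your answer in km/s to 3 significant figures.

From Kepler's third law T² = 4π²r³/μ at r = 2.87×10^8 km, T = 971 days = 971 × 86400 s = 8.38944×10^7 s: μ = 4π²r³/T² = 1.32599×10^11 km³/s².
In km: r₁ = 1.92 × 1.496×10^8 = 2.87232×10^8 km; r₂ = 0.523 × 1.496×10^8 = 7.82408×10^7 km.
Semi-major axis of the transfer orbit: a_t = (2.87232×10^8 + 7.82408×10^7)/2 = 1.827364×10^8 km.
At r₁ the circular-orbit speed is v₁ = √(μ/r₁) = 21.4859 km/s.
Transfer-orbit speed at r₁ (vis-viva): v_a = √[μ(2/r₁ − 1/a_t)] = 14.0591 km/s.
First burn Δv₁ = |v_a − v₁| = 7.4268 km/s.
At r₂, v₂ = √(μ/r₂) = 41.1674 km/s.
Transfer-orbit speed at r₂: v_p = √[μ(2/r₂ − 1/a_t)] = 51.6127 km/s.
Second burn Δv₂ = |v₂ − v_p| = 10.445 km/s.
Δv = Δv₁ + Δv₂ = 7.4268 + 10.445 = 17.87 km/s.

Δv = 17.9 km/s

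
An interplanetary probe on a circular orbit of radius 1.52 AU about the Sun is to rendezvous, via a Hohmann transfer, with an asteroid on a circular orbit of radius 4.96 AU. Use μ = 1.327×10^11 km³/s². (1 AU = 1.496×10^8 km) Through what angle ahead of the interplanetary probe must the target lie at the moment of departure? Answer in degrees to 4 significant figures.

In km: r₁ = 1.52 × 1.496×10^8 = 2.27392×10^8 km; r₂ = 4.96 × 1.496×10^8 = 7.42016×10^8 km.
Transfer-ellipse semi-major axis a_t = (r₁ + r₂)/2 = (2.27392×10^8 + 7.42016×10^8)/2 = 4.84704×10^8 km.
Transfer time t = π√(a_t³/μ) = 9.20300×10^7 s.
Target angular speed ω₂ = √(μ/r₂³) = 1.80225×10^-8 rad/s.
Angle swept by the target during transfer: ω₂·t = 1.6586 rad = 95.03°.
Arrival is 180° from departure on the ellipse, so φ = 180° − 95.03° = 84.97°.

φ = 84.97°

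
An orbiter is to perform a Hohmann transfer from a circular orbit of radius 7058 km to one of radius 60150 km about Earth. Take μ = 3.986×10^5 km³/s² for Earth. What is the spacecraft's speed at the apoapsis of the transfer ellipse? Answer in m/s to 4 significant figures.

v = 1180 m/s

Transfer-ellipse semi-major axis a_t = (r₁ + r₂)/2 = (7058 + 60150)/2 = 33604 km.
At apoapsis, r = 60150 km.
From the vis-viva equation, v = √[μ(2/r − 1/a_t)] = 1.180 km/s.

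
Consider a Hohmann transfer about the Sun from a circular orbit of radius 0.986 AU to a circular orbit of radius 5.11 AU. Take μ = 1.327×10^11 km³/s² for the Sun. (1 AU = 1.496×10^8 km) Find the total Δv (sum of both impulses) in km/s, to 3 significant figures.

Δv = 14.5 km/s

In km: r₁ = 0.986 × 1.496×10^8 = 1.475056×10^8 km; r₂ = 5.11 × 1.496×10^8 = 7.64456×10^8 km.
Semi-major axis of the transfer orbit: a_t = (1.475056×10^8 + 7.64456×10^8)/2 = 4.559808×10^8 km.
At r₁ the circular-orbit speed is v₁ = √(μ/r₁) = 29.994 km/s.
On the transfer ellipse at r₁, vis-viva equation gives v_p = √[μ(2/r₁ − 1/a_t)] = 38.836 km/s.
First burn Δv₁ = |v_p − v₁| = 8.842 km/s.
At r₂, v₂ = √(μ/r₂) = 13.1753 km/s.
Transfer-orbit speed at r₂: v_a = √[μ(2/r₂ − 1/a_t)] = 7.49359 km/s.
Second burn Δv₂ = |v₂ − v_a| = 5.682 km/s.
Δv = Δv₁ + Δv₂ = 8.842 + 5.682 = 14.52 km/s.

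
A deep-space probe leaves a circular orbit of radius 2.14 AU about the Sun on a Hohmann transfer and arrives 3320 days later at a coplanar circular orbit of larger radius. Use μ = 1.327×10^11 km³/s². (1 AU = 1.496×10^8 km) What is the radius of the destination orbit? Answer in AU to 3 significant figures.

r₂ = 11.7 AU

In km: r₁ = 2.14 × 1.496×10^8 = 3.20144×10^8 km.
Transfer time t = 3320 days = 2.86848×10^8 s, and t = π√(a_t³/μ).
So a_t = (μ t²/π²)^(1/3) = (1.327×10^11 × (2.86848×10^8)² / π²)^(1/3) = 1.0342×10^9 km.
Since a_t = (r₁ + r₂)/2, r₂ = 2a_t − r₁ = 2×1.0342×10^9 − 3.20144×10^8 = 1.748256×10^9 km.
In AU: r₂ = 1.748256×10^9 / 1.496×10^8 = 11.7 AU.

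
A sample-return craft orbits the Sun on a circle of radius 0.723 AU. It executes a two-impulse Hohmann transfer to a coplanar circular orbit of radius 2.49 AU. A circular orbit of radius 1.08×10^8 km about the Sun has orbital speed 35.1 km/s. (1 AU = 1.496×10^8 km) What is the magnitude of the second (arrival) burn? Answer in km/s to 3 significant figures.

Δv₂ = 6.22 km/s

From the circular-orbit relation v² = μ/r at r = 1.08×10^8 km: μ = v²r = (35.1)² × 1.08×10^8 = 1.33057×10^11 km³/s².
In km: r₁ = 0.723 × 1.496×10^8 = 1.081608×10^8 km; r₂ = 2.49 × 1.496×10^8 = 3.72504×10^8 km.
The Hohmann ellipse has a_t = (r₁ + r₂)/2 = 2.403324×10^8 km.
On the circular orbit at r = 3.72504×10^8 km, v_c = √(μ/r) = 18.900 km/s.
Transfer-orbit speed at the same r (vis-viva, a = a_t): v_t = √[μ(2/r − 1/a_t)] = 12.679 km/s.
Δv₂ = |v_t − v_c| = |12.679 − 18.900| = 6.221 km/s.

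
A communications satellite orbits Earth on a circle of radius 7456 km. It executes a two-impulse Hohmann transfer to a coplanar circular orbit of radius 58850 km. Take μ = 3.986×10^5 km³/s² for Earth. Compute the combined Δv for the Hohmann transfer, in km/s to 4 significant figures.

Δv = 3.798 km/s

Semi-major axis of the transfer orbit: a_t = (7456 + 58850)/2 = 33153 km.
At r₁ the circular-orbit speed is v₁ = √(μ/r₁) = 7.312 km/s.
On the transfer ellipse at r₁, v² = μ(2/r − 1/a) gives v_p = √[μ(2/r₁ − 1/a_t)] = 9.742 km/s.
First burn Δv₁ = |v_p − v₁| = 2.430 km/s.
At r₂, v₂ = √(μ/r₂) = 2.6025 km/s.
Transfer-orbit speed at r₂: v_a = √[μ(2/r₂ − 1/a_t)] = 1.2342 km/s.
Second burn Δv₂ = |v₂ − v_a| = 1.368 km/s.
Δv = Δv₁ + Δv₂ = 2.430 + 1.368 = 3.798 km/s.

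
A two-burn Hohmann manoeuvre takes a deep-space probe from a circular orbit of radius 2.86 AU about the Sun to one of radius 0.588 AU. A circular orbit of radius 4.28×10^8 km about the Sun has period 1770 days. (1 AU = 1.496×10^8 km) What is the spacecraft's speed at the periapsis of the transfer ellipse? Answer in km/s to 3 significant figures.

v = 50.0 km/s

From Kepler's third law T² = 4π²r³/μ at r = 4.28×10^8 km, T = 1770 days = 1770 × 86400 s = 1.52928×10^8 s: μ = 4π²r³/T² = 1.32348×10^11 km³/s².
In km: r₁ = 2.86 × 1.496×10^8 = 4.27856×10^8 km; r₂ = 0.588 × 1.496×10^8 = 8.79648×10^7 km.
The Hohmann ellipse has a_t = (r₁ + r₂)/2 = 2.579104×10^8 km.
The periapsis of the transfer ellipse is at r = 8.79648×10^7 km.
Vis-viva: v = √[μ(2/r − 1/a_t)] = √[1.32348×10^11 × (2/8.79648×10^7 − 1/2.579104×10^8)] = 49.96 km/s.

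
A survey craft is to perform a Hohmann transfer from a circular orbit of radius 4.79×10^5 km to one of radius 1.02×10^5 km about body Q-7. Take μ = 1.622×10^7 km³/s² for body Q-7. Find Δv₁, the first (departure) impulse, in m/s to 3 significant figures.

Semi-major axis of the transfer orbit: a_t = (4.790×10^5 + 1.020×10^5)/2 = 2.905×10^5 km.
Circular speed at r = 4.790×10^5 km: v_c = √(μ/r) = 5.819 km/s.
Vis-viva on the transfer ellipse at r = 4.790×10^5 km gives v_t = √[μ(2/r − 1/a_t)] = 3.448 km/s.
Δv₁ = |v_t − v_c| = |3.448 − 5.819| = 2.371 km/s.

Δv₁ = 2370 m/s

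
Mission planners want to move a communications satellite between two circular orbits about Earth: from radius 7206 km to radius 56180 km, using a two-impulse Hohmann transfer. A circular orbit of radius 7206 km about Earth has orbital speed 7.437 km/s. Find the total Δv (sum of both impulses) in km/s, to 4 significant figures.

Δv = 3.858 km/s

From the circular-orbit relation v² = μ/r at r = 7206 km: μ = v²r = (7.437)² × 7206 = 3.98556×10^5 km³/s².
Transfer-ellipse semi-major axis a_t = (r₁ + r₂)/2 = (7206 + 56180)/2 = 31693 km.
Circular speed at r₁: v₁ = √(μ/r₁) = √(3.98556×10^5/7206) = 7.437 km/s.
On the transfer ellipse at r₁, vis-viva equation gives v_p = √[μ(2/r₁ − 1/a_t)] = 9.902 km/s.
First burn Δv₁ = |v_p − v₁| = 2.465 km/s.
Circular speed at r₂: v₂ = √(μ/r₂) = 2.66351 km/s.
Transfer-orbit speed at r₂: v_a = √[μ(2/r₂ − 1/a_t)] = 1.27005 km/s.
Second burn Δv₂ = |v₂ − v_a| = 1.393 km/s.
Total Δv = Δv₁ + Δv₂ = 3.858 km/s.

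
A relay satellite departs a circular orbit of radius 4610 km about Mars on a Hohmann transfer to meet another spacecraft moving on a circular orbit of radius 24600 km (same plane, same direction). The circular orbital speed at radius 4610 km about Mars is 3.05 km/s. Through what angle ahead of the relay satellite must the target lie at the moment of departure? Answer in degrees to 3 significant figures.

φ = 97.7°

From the circular-orbit relation v² = μ/r at r = 4610 km: μ = v²r = (3.05)² × 4610 = 42884.5 km³/s².
Transfer-ellipse semi-major axis a_t = (r₁ + r₂)/2 = (4610 + 24600)/2 = 14605 km.
The half-period of the transfer ellipse is t = π√(a_t³/μ) = 26776 s.
The target's mean motion on its circular orbit is ω₂ = √(μ/r₂³) = 5.3672×10^-5 rad/s.
Angle swept by the target during transfer: ω₂·t = 1.4371 rad = 82.34°.
Arrival is 180° from departure on the ellipse, so φ = 180° − 82.34° = 97.7°.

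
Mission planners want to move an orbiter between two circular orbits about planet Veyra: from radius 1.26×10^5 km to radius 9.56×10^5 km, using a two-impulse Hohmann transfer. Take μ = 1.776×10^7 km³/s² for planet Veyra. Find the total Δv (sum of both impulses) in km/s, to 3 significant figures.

Δv = 6.14 km/s

The Hohmann ellipse has a_t = (r₁ + r₂)/2 = 5.410×10^5 km.
At r₁ the circular-orbit speed is v₁ = √(μ/r₁) = 11.87 km/s.
On the transfer ellipse at r₁, v² = μ(2/r − 1/a) gives v_p = √[μ(2/r₁ − 1/a_t)] = 15.78 km/s.
First burn Δv₁ = |v_p − v₁| = 3.910 km/s.
At r₂, v₂ = √(μ/r₂) = 4.310 km/s.
Transfer-orbit speed at r₂: v_a = √[μ(2/r₂ − 1/a_t)] = 2.080 km/s.
Second burn Δv₂ = |v₂ − v_a| = 2.230 km/s.
Δv = Δv₁ + Δv₂ = 3.910 + 2.230 = 6.140 km/s.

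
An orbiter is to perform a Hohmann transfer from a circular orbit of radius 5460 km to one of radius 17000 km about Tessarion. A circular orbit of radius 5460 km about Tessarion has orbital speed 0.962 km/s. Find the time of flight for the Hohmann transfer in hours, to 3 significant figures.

From the circular-orbit relation v² = μ/r at r = 5460 km: μ = v²r = (0.962)² × 5460 = 5052.92 km³/s².
The Hohmann ellipse has a_t = (r₁ + r₂)/2 = 11230 km.
By Kepler's third law the transfer-orbit period is T = 2π√(a_t³/μ), so t = T/2 = 52600 s.
Converting: 52600 s ÷ 3600 s/hour = 14.6 hours.

t = 14.6 hours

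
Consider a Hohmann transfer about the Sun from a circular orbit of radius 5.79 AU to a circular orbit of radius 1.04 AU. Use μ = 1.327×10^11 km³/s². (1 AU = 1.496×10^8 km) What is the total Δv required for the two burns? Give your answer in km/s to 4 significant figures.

Δv = 14.37 km/s

In km: r₁ = 5.79 × 1.496×10^8 = 8.66184×10^8 km; r₂ = 1.04 × 1.496×10^8 = 1.55584×10^8 km.
The Hohmann ellipse has a_t = (r₁ + r₂)/2 = 5.10884×10^8 km.
At r₁ the circular-orbit speed is v₁ = √(μ/r₁) = 12.3774 km/s.
On the transfer ellipse at r₁, v² = μ(2/r − 1/a) gives v_a = √[μ(2/r₁ − 1/a_t)] = 6.83049 km/s.
First burn Δv₁ = |v_a − v₁| = 5.547 km/s.
Circular speed at r₂: v₂ = √(μ/r₂) = 29.2047 km/s.
Transfer-orbit speed at r₂: v_p = √[μ(2/r₂ − 1/a_t)] = 38.0274 km/s.
Second burn Δv₂ = |v₂ − v_p| = 8.823 km/s.
Δv = Δv₁ + Δv₂ = 5.547 + 8.823 = 14.37 km/s.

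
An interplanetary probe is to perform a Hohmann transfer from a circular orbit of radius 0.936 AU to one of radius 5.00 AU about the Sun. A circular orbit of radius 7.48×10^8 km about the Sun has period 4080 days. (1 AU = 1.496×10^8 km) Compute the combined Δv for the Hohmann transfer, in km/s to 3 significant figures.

Δv = 15.0 km/s

From Kepler's third law T² = 4π²r³/μ at r = 7.48×10^8 km, T = 4080 days = 4080 × 86400 s = 3.52512×10^8 s: μ = 4π²r³/T² = 1.32959×10^11 km³/s².
In km: r₁ = 0.936 × 1.496×10^8 = 1.400256×10^8 km; r₂ = 5.00 × 1.496×10^8 = 7.480×10^8 km.
Transfer-ellipse semi-major axis a_t = (r₁ + r₂)/2 = (1.400256×10^8 + 7.480×10^8)/2 = 4.440128×10^8 km.
Circular speed at r₁: v₁ = √(μ/r₁) = √(1.32959×10^11/1.400256×10^8) = 30.814 km/s.
On the transfer ellipse at r₁, vis-viva gives v_p = √[μ(2/r₁ − 1/a_t)] = 39.995 km/s.
First burn Δv₁ = |v_p − v₁| = 9.181 km/s.
Circular speed at r₂: v₂ = √(μ/r₂) = 13.332 km/s.
Transfer-orbit speed at r₂: v_a = √[μ(2/r₂ − 1/a_t)] = 7.4871 km/s.
Second burn Δv₂ = |v₂ − v_a| = 5.845 km/s.
Δv = Δv₁ + Δv₂ = 9.181 + 5.845 = 15.03 km/s.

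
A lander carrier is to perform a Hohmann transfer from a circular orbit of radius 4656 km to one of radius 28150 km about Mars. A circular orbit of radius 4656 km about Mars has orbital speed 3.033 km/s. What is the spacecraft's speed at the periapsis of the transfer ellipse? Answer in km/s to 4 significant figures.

From the circular-orbit relation v² = μ/r at r = 4656 km: μ = v²r = (3.033)² × 4656 = 42831.0 km³/s².
Semi-major axis of the transfer orbit: a_t = (4656 + 28150)/2 = 16403 km.
At periapsis, r = 4656 km.
Applying v² = μ(2/r − 1/a_t): v = 3.973 km/s.

v = 3.973 km/s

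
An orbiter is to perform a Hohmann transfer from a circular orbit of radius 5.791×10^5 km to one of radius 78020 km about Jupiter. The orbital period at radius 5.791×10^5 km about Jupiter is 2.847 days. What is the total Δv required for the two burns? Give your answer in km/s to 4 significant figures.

Δv = 20.79 km/s

From Kepler's third law T² = 4π²r³/μ at r = 5.791×10^5 km, T = 2.847 days = 2.847 × 86400 s = 2.459808×10^5 s: μ = 4π²r³/T² = 1.26712×10^8 km³/s².
Semi-major axis of the transfer orbit: a_t = (5.791×10^5 + 78020)/2 = 3.2856×10^5 km.
Circular speed at r₁: v₁ = √(μ/r₁) = √(1.26712×10^8/5.791×10^5) = 14.7922 km/s.
Transfer-orbit speed at r₁ (v² = μ(2/r − 1/a)): v_a = √[μ(2/r₁ − 1/a_t)] = 7.20822 km/s.
First burn Δv₁ = |v_a − v₁| = 7.5840 km/s.
At r₂, v₂ = √(μ/r₂) = 40.300 km/s.
Transfer-orbit speed at r₂: v_p = √[μ(2/r₂ − 1/a_t)] = 53.503 km/s.
Second burn Δv₂ = |v₂ − v_p| = 13.203 km/s.
Total Δv = Δv₁ + Δv₂ = 20.79 km/s.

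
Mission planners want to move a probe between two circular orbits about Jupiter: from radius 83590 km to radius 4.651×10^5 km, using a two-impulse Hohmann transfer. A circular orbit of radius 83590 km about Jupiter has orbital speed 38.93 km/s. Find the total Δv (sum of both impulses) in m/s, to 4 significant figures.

From the circular-orbit relation v² = μ/r at r = 83590 km: μ = v²r = (38.93)² × 83590 = 1.26684×10^8 km³/s².
Semi-major axis of the transfer orbit: a_t = (83590 + 4.651×10^5)/2 = 2.74345×10^5 km.
At r₁ the circular-orbit speed is v₁ = √(μ/r₁) = 38.93 km/s.
On the transfer ellipse at r₁, vis-viva gives v_p = √[μ(2/r₁ − 1/a_t)] = 50.69 km/s.
First burn Δv₁ = |v_p − v₁| = 11.76 km/s.
Circular speed at r₂: v₂ = √(μ/r₂) = 16.504 km/s.
Transfer-orbit speed at r₂: v_a = √[μ(2/r₂ − 1/a_t)] = 9.1100 km/s.
Second burn Δv₂ = |v₂ − v_a| = 7.394 km/s.
Δv = Δv₁ + Δv₂ = 11.76 + 7.394 = 19.15 km/s.

Δv = 19150 m/s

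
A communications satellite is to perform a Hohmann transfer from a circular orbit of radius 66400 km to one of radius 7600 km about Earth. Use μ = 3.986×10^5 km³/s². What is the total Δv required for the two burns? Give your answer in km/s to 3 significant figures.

Δv = 3.80 km/s

The Hohmann ellipse has a_t = (r₁ + r₂)/2 = 37000 km.
Circular speed at r₁: v₁ = √(μ/r₁) = √(3.986×10^5/66400) = 2.4501 km/s.
Transfer-orbit speed at r₁ (vis-viva): v_a = √[μ(2/r₁ − 1/a_t)] = 1.1104 km/s.
First burn Δv₁ = |v_a − v₁| = 1.3397 km/s.
At r₂, v₂ = √(μ/r₂) = 7.24206 km/s.
Transfer-orbit speed at r₂: v_p = √[μ(2/r₂ − 1/a_t)] = 9.70164 km/s.
Second burn Δv₂ = |v₂ − v_p| = 2.4596 km/s.
Δv = Δv₁ + Δv₂ = 1.3397 + 2.4596 = 3.799 km/s.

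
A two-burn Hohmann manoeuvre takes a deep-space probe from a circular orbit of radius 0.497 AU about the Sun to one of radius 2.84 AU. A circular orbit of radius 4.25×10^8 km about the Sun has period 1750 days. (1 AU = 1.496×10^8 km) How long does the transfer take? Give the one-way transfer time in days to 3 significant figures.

t = 394 days

From Kepler's third law T² = 4π²r³/μ at r = 4.25×10^8 km, T = 1750 days = 1750 × 86400 s = 1.512×10^8 s: μ = 4π²r³/T² = 1.32563×10^11 km³/s².
In km: r₁ = 0.497 × 1.496×10^8 = 7.43512×10^7 km; r₂ = 2.84 × 1.496×10^8 = 4.24864×10^8 km.
Transfer-ellipse semi-major axis a_t = (r₁ + r₂)/2 = (7.43512×10^7 + 4.24864×10^8)/2 = 2.496076×10^8 km.
Transfer time t = π√(a_t³/μ) = π√((2.496076×10^8)³ / 1.32563×10^11) = 3.403×10^7 s.
Converting: 3.403×10^7 s ÷ 86400 s/day = 394 days.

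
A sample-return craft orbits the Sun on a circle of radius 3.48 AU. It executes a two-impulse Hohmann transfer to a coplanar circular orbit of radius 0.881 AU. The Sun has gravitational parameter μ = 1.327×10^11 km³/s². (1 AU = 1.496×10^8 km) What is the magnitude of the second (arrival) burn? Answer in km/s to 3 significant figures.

Δv₂ = 8.36 km/s

In km: r₁ = 3.48 × 1.496×10^8 = 5.20608×10^8 km; r₂ = 0.881 × 1.496×10^8 = 1.317976×10^8 km.
The Hohmann ellipse has a_t = (r₁ + r₂)/2 = 3.262028×10^8 km.
Circular speed at r = 1.317976×10^8 km: v_c = √(μ/r) = 31.731 km/s.
Vis-viva on the transfer ellipse at r = 1.317976×10^8 km gives v_t = √[μ(2/r − 1/a_t)] = 40.086 km/s.
Δv₂ = |v_t − v_c| = |40.086 − 31.731| = 8.355 km/s.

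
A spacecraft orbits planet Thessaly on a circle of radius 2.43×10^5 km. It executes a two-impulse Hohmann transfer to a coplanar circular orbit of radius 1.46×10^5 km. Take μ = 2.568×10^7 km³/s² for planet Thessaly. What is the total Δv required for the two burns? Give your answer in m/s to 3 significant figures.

Δv = 2940 m/s

Transfer-ellipse semi-major axis a_t = (r₁ + r₂)/2 = (2.430×10^5 + 1.460×10^5)/2 = 1.945×10^5 km.
At r₁ the circular-orbit speed is v₁ = √(μ/r₁) = 10.28 km/s.
On the transfer ellipse at r₁, v² = μ(2/r − 1/a) gives v_a = √[μ(2/r₁ − 1/a_t)] = 8.907 km/s.
First burn Δv₁ = |v_a − v₁| = 1.373 km/s.
At r₂, v₂ = √(μ/r₂) = 13.262 km/s.
Transfer-orbit speed at r₂: v_p = √[μ(2/r₂ − 1/a_t)] = 14.824 km/s.
Second burn Δv₂ = |v₂ − v_p| = 1.562 km/s.
Total Δv = Δv₁ + Δv₂ = 2.935 km/s.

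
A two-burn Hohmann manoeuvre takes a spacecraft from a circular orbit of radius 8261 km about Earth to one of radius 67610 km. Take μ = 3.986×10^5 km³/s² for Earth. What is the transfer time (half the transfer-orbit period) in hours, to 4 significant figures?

The Hohmann ellipse has a_t = (r₁ + r₂)/2 = 37935.5 km.
Transfer time t = π√(a_t³/μ) = π√((37935.5)³ / 3.986×10^5) = 36770 s.
Converting: 36770 s ÷ 3600 s/hour = 10.21 hours.

t = 10.21 hours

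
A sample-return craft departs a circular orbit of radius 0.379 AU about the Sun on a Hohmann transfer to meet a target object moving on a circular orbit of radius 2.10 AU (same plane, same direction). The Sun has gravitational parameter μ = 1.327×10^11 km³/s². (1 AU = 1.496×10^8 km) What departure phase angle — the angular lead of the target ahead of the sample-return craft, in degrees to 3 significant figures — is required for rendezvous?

In km: r₁ = 0.379 × 1.496×10^8 = 5.66984×10^7 km; r₂ = 2.10 × 1.496×10^8 = 3.1416×10^8 km.
Semi-major axis of the transfer orbit: a_t = (5.66984×10^7 + 3.1416×10^8)/2 = 1.854292×10^8 km.
Transfer time t = π√(a_t³/μ) = 2.1776×10^7 s.
Target angular speed ω₂ = √(μ/r₂³) = 6.5420×10^-8 rad/s.
Angle swept by the target during transfer: ω₂·t = 1.4246 rad = 81.62°.
Arrival is 180° from departure on the ellipse, so φ = 180° − 81.62° = 98.4°.

φ = 98.4°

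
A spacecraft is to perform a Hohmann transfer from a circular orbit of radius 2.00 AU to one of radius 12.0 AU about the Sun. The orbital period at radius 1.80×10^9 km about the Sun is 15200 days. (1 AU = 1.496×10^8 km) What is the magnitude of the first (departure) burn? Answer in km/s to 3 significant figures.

Δv₁ = 6.53 km/s

From Kepler's third law T² = 4π²r³/μ at r = 1.80×10^9 km, T = 15200 days = 15200 × 86400 s = 1.31328×10^9 s: μ = 4π²r³/T² = 1.33494×10^11 km³/s².
In km: r₁ = 2.00 × 1.496×10^8 = 2.992×10^8 km; r₂ = 12.0 × 1.496×10^8 = 1.7952×10^9 km.
The Hohmann ellipse has a_t = (r₁ + r₂)/2 = 1.0472×10^9 km.
Circular speed at r = 2.992×10^8 km: v_c = √(μ/r) = 21.123 km/s.
Vis-viva on the transfer ellipse at r = 2.992×10^8 km gives v_t = √[μ(2/r − 1/a_t)] = 27.656 km/s.
Δv₁ = |v_t − v_c| = |27.656 − 21.123| = 6.533 km/s.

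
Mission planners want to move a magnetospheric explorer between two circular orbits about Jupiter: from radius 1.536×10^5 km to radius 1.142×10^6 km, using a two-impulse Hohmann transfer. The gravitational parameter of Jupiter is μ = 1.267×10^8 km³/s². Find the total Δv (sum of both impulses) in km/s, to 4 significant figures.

Δv = 14.82 km/s

Semi-major axis of the transfer orbit: a_t = (1.536×10^5 + 1.142×10^6)/2 = 6.478×10^5 km.
At r₁ the circular-orbit speed is v₁ = √(μ/r₁) = 28.7205 km/s.
On the transfer ellipse at r₁, vis-viva gives v_p = √[μ(2/r₁ − 1/a_t)] = 38.1334 km/s.
First burn Δv₁ = |v_p − v₁| = 9.413 km/s.
Circular speed at r₂: v₂ = √(μ/r₂) = 10.533 km/s.
Transfer-orbit speed at r₂: v_a = √[μ(2/r₂ − 1/a_t)] = 5.1290 km/s.
Second burn Δv₂ = |v₂ − v_a| = 5.404 km/s.
Δv = Δv₁ + Δv₂ = 9.413 + 5.404 = 14.82 km/s.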